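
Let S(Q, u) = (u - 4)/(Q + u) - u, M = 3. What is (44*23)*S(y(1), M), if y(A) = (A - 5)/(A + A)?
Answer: -4048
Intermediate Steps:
y(A) = (-5 + A)/(2*A) (y(A) = (-5 + A)/((2*A)) = (-5 + A)*(1/(2*A)) = (-5 + A)/(2*A))
S(Q, u) = -u + (-4 + u)/(Q + u) (S(Q, u) = (-4 + u)/(Q + u) - u = -u + (-4 + u)/(Q + u))
(44*23)*S(y(1), M) = (44*23)*((-4 + 3 - 1*3² - 1*(½)*(-5 + 1)/1*3)/((½)*(-5 + 1)/1 + 3)) = 1012*((-4 + 3 - 1*9 - 1*(½)*1*(-4)*3)/((½)*1*(-4) + 3)) = 1012*((-4 + 3 - 9 - 1*(-2)*3)/(-2 + 3)) = 1012*((-4 + 3 - 9 + 6)/1) = 1012*(1*(-4)) = 1012*(-4) = -4048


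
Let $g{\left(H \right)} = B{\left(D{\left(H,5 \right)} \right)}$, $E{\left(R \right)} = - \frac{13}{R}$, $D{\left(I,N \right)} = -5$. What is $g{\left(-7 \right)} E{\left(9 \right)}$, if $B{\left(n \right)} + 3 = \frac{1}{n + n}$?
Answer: $\frac{403}{90} \approx 4.4778$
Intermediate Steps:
$B{\left(n \right)} = -3 + \frac{1}{2 n}$ ($B{\left(n \right)} = -3 + \frac{1}{n + n} = -3 + \frac{1}{2 n}$)
$g{\left(H \right)} = - \frac{31}{10}$ ($g{\left(H \right)} = -3 + \frac{1}{2 \left(-5\right)} = -3 + \frac{1}{2} \left(- \frac{1}{5}\right) = -3 - \frac{1}{10} = - \frac{31}{10}$)
$g{\left(-7 \right)} E{\left(9 \right)} = - \frac{31 \left(- \frac{13}{9}\right)}{10} = - \frac{31 \left(\left(-13\right) \frac{1}{9}\right)}{10} = \left(- \frac{31}{10}\right) \left(- \frac{13}{9}\right) = \frac{403}{90}$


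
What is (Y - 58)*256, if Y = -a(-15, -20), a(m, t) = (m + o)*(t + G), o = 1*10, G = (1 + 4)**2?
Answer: -8448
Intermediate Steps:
G = 25 (G = 5**2 = 25)
o = 10
a(m, t) = (10 + m)*(25 + t) (a(m, t) = (m + 10)*(t + 25) = (10 + m)*(25 + t))
Y = 25 (Y = -(250 + 10*(-20) + 25*(-15) - 15*(-20)) = -(250 - 200 - 375 + 300) = -1*(-25) = 25)
(Y - 58)*256 = (25 - 58)*256 = -33*256 = -8448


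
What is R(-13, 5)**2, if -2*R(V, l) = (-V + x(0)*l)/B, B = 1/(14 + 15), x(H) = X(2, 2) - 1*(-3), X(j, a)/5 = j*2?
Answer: 3444736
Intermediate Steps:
X(j, a) = 10*j (X(j, a) = 5*(j*2) = 5*(2*j) = 10*j)
x(H) = 23 (x(H) = 10*2 - 1*(-3) = 20 + 3 = 23)
B = 1/29 ≈ 0.034483
R(V, l) = -667*l/2 + 29*V/2 (R(V, l) = -(-V + 23*l)/(2*1/29) = -(-V + 23*l)*29/2 = -(-29*V + 667*l)/2 = -667*l/2 + 29*V/2)
R(-13, 5)**2 = (-667/2*5 + (29/2)*(-13))**2 = (-3335/2 - 377/2)**2 = (-1856)**2 = 3444736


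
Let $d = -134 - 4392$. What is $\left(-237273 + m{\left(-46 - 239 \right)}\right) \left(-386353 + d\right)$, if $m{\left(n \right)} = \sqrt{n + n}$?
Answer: $92745032967 - 390879 i \sqrt{570} \approx 9.2745 \cdot 10^{10} - 9.3321 \cdot 10^{6} i$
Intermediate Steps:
$d = -4526$ ($d = -134 - 4392 = -4526$)
$m{\left(n \right)} = \sqrt{2} \sqrt{n}$ ($m{\left(n \right)} = \sqrt{2 n} = \sqrt{2} \sqrt{n}$)
$\left(-237273 + m{\left(-46 - 239 \right)}\right) \left(-386353 + d\right) = \left(-237273 + \sqrt{2} \sqrt{-46 - 239}\right) \left(-386353 - 4526\right) = \left(-237273 + \sqrt{2} \sqrt{-285}\right) \left(-390879\right) = \left(-237273 + \sqrt{2} i \sqrt{285}\right) \left(-390879\right) = \left(-237273 + i \sqrt{570}\right) \left(-390879\right) = 92745032967 - 390879 i \sqrt{570}$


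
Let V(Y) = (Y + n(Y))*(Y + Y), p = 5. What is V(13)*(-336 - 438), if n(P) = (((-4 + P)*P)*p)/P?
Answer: -1167192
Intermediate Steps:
n(P) = -20 + 5*P (n(P) = (((-4 + P)*P)*5)/P = ((P*(-4 + P))*5)/P = (5*P*(-4 + P))/P = -20 + 5*P)
V(Y) = 2*Y*(-20 + 6*Y) (V(Y) = (Y + (-20 + 5*Y))*(Y + Y) = (-20 + 6*Y)*(2*Y) = 2*Y*(-20 + 6*Y))
V(13)*(-336 - 438) = (4*13*(-10 + 3*13))*(-336 - 438) = (4*13*(-10 + 39))*(-774) = (4*13*29)*(-774) = 1508*(-774) = -1167192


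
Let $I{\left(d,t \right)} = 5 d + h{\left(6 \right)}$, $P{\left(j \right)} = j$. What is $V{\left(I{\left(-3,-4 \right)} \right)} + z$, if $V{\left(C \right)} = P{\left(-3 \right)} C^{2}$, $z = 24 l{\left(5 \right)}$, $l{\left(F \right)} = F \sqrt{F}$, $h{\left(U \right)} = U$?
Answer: $-243 + 120 \sqrt{5} \approx 25.328$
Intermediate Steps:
$l{\left(F \right)} = F^{\frac{3}{2}}$
$I{\left(d,t \right)} = 6 + 5 d$ ($I{\left(d,t \right)} = 5 d + 6 = 6 + 5 d$)
$z = 120 \sqrt{5}$ ($z = 24 \cdot 5^{\frac{3}{2}} = 24 \cdot 5 \sqrt{5} = 120 \sqrt{5} \approx 268.33$)
$V{\left(C \right)} = - 3 C^{2}$
$V{\left(I{\left(-3,-4 \right)} \right)} + z = - 3 \left(6 + 5 \left(-3\right)\right)^{2} + 120 \sqrt{5} = - 3 \left(6 - 15\right)^{2} + 120 \sqrt{5} = - 3 \left(-9\right)^{2} + 120 \sqrt{5} = \left(-3\right) 81 + 120 \sqrt{5} = -243 + 120 \sqrt{5}$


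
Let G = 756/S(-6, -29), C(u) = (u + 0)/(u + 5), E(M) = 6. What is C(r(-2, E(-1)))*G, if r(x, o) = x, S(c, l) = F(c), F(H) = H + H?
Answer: 42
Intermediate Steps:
F(H) = 2*H
S(c, l) = 2*c
C(u) = u/(5 + u)
G = -63 (G = 756/((2*(-6))) = 756/(-12) = 756*(-1/12) = -63)
C(r(-2, E(-1)))*G = -2/(5 - 2)*(-63) = -2/3*(-63) = -2*⅓*(-63) = -⅔*(-63) = 42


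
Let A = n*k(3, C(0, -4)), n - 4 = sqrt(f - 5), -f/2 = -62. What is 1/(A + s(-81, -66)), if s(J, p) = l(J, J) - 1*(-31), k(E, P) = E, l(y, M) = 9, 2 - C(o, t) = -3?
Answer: 52/1633 - 3*sqrt(119)/1633 ≈ 0.011803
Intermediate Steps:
f = 124 (f = -2*(-62) = 124)
C(o, t) = 5 (C(o, t) = 2 - 1*(-3) = 2 + 3 = 5)
s(J, p) = 40 (s(J, p) = 9 - 1*(-31) = 9 + 31 = 40)
n = 4 + sqrt(119) (n = 4 + sqrt(124 - 5) = 4 + sqrt(119) ≈ 14.909)
A = 12 + 3*sqrt(119) (A = (4 + sqrt(119))*3 = 12 + 3*sqrt(119) ≈ 44.726)
1/(A + s(-81, -66)) = 1/((12 + 3*sqrt(119)) + 40) = 1/(52 + 3*sqrt(119))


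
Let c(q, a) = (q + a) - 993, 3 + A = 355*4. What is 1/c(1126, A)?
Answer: 1/1550 ≈ 0.00064516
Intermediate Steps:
A = 1417 (A = -3 + 355*4 = -3 + 1420 = 1417)
c(q, a) = -993 + a + q (c(q, a) = (a + q) - 993 = -993 + a + q)
1/c(1126, A) = 1/(-993 + 1417 + 1126) = 1/1550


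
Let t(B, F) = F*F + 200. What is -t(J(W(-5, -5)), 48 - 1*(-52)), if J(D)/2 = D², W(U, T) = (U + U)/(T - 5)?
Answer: -10200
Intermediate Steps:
W(U, T) = 2*U/(-5 + T) (W(U, T) = (2*U)/(-5 + T) = 2*U/(-5 + T))
J(D) = 2*D²
t(B, F) = 200 + F² (t(B, F) = F² + 200 = 200 + F²)
-t(J(W(-5, -5)), 48 - 1*(-52)) = -(200 + (48 - 1*(-52))²) = -(200 + (48 + 52)²) = -(200 + 100²) = -(200 + 10000) = -1*10200 = -10200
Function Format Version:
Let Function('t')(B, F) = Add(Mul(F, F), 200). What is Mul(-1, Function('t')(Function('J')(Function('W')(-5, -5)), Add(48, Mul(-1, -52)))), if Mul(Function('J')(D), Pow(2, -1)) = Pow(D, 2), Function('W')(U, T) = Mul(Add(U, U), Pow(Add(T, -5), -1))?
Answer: -10200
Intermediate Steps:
Function('W')(U, T) = Mul(2, U, Pow(Add(-5, T), -1)) (Function('W')(U, T) = Mul(Mul(2, U), Pow(Add(-5, T), -1)) = Mul(2, U, Pow(Add(-5, T), -1)))
Function('J')(D) = Mul(2, Pow(D, 2))
Function('t')(B, F) = Add(200, Pow(F, 2)) (Function('t')(B, F) = Add(Pow(F, 2), 200) = Add(200, Pow(F, 2)))
Mul(-1, Function('t')(Function('J')(Function('W')(-5, -5)), Add(48, Mul(-1, -52)))) = Mul(-1, Add(200, Pow(Add(48, Mul(-1, -52)), 2))) = Mul(-1, Add(200, Pow(Add(48, 52), 2))) = Mul(-1, Add(200, Pow(100, 2))) = Mul(-1, Add(200, 10000)) = Mul(-1, 10200) = -10200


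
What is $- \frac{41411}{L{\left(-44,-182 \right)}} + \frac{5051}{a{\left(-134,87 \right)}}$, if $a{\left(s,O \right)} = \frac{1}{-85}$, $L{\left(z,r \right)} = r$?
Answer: $- \frac{78097559}{182} \approx -4.2911 \cdot 10^{5}$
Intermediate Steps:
$a{\left(s,O \right)} = - \frac{1}{85}$
$- \frac{41411}{L{\left(-44,-182 \right)}} + \frac{5051}{a{\left(-134,87 \right)}} = - \frac{41411}{-182} + \frac{5051}{- \frac{1}{85}} = \left(-41411\right) \left(- \frac{1}{182}\right) + 5051 \left(-85\right) = \frac{41411}{182} - 429335 = - \frac{78097559}{182}$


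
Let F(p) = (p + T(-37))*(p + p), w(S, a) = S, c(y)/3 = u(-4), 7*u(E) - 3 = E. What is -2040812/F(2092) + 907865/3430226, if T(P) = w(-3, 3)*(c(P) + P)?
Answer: 1200980099277/27681546495140 ≈ 0.043386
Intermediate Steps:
u(E) = 3/7 + E/7
c(y) = -3/7 (c(y) = 3*(3/7 + (⅐)*(-4)) = 3*(3/7 - 4/7) = 3*(-⅐) = -3/7)
T(P) = 9/7 - 3*P (T(P) = -3*(-3/7 + P) = 9/7 - 3*P)
F(p) = 2*p*(786/7 + p) (F(p) = (p + (9/7 - 3*(-37)))*(p + p) = (p + (9/7 + 111))*(2*p) = (p + 786/7)*(2*p) = (786/7 + p)*(2*p) = 2*p*(786/7 + p))
-2040812/F(2092) + 907865/3430226 = -2040812*7/(4184*(786 + 7*2092)) + 907865/3430226 = -2040812*7/(4184*(786 + 14644)) + 907865*(1/3430226) = -2040812/((2/7)*2092*15430) + 907865/3430226 = -2040812/64559120/7 + 907865/3430226 = -2040812*7/64559120 + 907865/3430226 = -3571421/16139780 + 907865/3430226 = 1200980099277/27681546495140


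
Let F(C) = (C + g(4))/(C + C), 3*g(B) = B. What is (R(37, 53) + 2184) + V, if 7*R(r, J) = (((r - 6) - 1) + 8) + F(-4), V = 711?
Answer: 60910/21 ≈ 2900.5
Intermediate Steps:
g(B) = B/3
F(C) = (4/3 + C)/(2*C) (F(C) = (C + (⅓)*4)/(C + C) = (C + 4/3)/((2*C)) = (4/3 + C)*(1/(2*C)) = (4/3 + C)/(2*C))
R(r, J) = 4/21 + r/7 (R(r, J) = ((((r - 6) - 1) + 8) + (⅙)*(4 + 3*(-4))/(-4))/7 = ((((-6 + r) - 1) + 8) + (⅙)*(-¼)*(4 - 12))/7 = (((-7 + r) + 8) + (⅙)*(-¼)*(-8))/7 = ((1 + r) + ⅓)/7 = (4/3 + r)/7 = 4/21 + r/7)
(R(37, 53) + 2184) + V = ((4/21 + (⅐)*37) + 2184) + 711 = ((4/21 + 37/7) + 2184) + 711 = (115/21 + 2184) + 711 = 45979/21 + 711 = 60910/21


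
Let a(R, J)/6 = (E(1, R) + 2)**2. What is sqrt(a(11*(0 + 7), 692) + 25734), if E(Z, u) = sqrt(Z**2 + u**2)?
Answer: sqrt(61338 + 24*sqrt(5930)) ≈ 251.37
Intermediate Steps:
a(R, J) = 6*(2 + sqrt(1 + R**2))**2 (a(R, J) = 6*(sqrt(1**2 + R**2) + 2)**2 = 6*(sqrt(1 + R**2) + 2)**2 = 6*(2 + sqrt(1 + R**2))**2)
sqrt(a(11*(0 + 7), 692) + 25734) = sqrt(6*(2 + sqrt(1 + (11*(0 + 7))**2))**2 + 25734) = sqrt(6*(2 + sqrt(1 + (11*7)**2))**2 + 25734) = sqrt(6*(2 + sqrt(1 + 77**2))**2 + 25734) = sqrt(6*(2 + sqrt(1 + 5929))**2 + 25734) = sqrt(6*(2 + sqrt(5930))**2 + 25734) = sqrt(25734 + 6*(2 + sqrt(5930))**2)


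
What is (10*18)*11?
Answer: 1980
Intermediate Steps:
(10*18)*11 = 180*11 = 1980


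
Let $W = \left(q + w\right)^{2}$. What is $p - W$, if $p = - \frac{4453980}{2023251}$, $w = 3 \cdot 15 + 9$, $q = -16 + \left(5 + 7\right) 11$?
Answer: $- \frac{19492135960}{674417} \approx -28902.0$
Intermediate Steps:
$q = 116$ ($q = -16 + 12 \cdot 11 = -16 + 132 = 116$)
$w = 54$ ($w = 45 + 9 = 54$)
$W = 28900$ ($W = \left(116 + 54\right)^{2} = 170^{2} = 28900$)
$p = - \frac{1484660}{674417}$ ($p = \left(-4453980\right) \frac{1}{2023251} = - \frac{1484660}{674417} \approx -2.2014$)
$p - W = - \frac{1484660}{674417} - 28900 = - \frac{19492135960}{674417}$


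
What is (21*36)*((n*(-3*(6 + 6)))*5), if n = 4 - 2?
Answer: -272160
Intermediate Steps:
n = 2
(21*36)*((n*(-3*(6 + 6)))*5) = (21*36)*((2*(-3*(6 + 6)))*5) = 756*((2*(-3*12))*5) = 756*((2*(-36))*5) = 756*(-72*5) = 756*(-360) = -272160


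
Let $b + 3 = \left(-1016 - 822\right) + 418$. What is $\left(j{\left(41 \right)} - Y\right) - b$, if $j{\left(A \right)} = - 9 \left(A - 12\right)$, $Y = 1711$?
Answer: $-549$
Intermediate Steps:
$j{\left(A \right)} = 108 - 9 A$ ($j{\left(A \right)} = - 9 \left(-12 + A\right) = 108 - 9 A$)
$b = -1423$ ($b = -3 + \left(\left(-1016 - 822\right) + 418\right) = -3 + \left(-1838 + 418\right) = -3 - 1420 = -1423$)
$\left(j{\left(41 \right)} - Y\right) - b = \left(\left(108 - 369\right) - 1711\right) - -1423 = \left(\left(108 - 369\right) - 1711\right) + 1423 = \left(-261 - 1711\right) + 1423 = -1972 + 1423 = -549$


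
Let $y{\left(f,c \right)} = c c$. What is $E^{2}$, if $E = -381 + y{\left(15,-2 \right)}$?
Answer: $142129$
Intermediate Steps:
$y{\left(f,c \right)} = c^{2}$
$E = -377$ ($E = -381 + \left(-2\right)^{2} = -381 + 4 = -377$)
$E^{2} = \left(-377\right)^{2} = 142129$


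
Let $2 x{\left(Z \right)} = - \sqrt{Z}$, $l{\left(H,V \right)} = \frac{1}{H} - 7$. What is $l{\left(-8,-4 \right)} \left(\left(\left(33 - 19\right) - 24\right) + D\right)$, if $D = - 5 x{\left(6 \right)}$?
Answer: $\frac{285}{4} - \frac{285 \sqrt{6}}{16} \approx 27.618$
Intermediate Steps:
$l{\left(H,V \right)} = -7 + \frac{1}{H}$ ($l{\left(H,V \right)} = \frac{1}{H} - 7 = -7 + \frac{1}{H}$)
$x{\left(Z \right)} = - \frac{\sqrt{Z}}{2}$ ($x{\left(Z \right)} = \frac{\left(-1\right) \sqrt{Z}}{2} = - \frac{\sqrt{Z}}{2}$)
$D = \frac{5 \sqrt{6}}{2}$ ($D = - 5 \left(- \frac{\sqrt{6}}{2}\right) = \frac{5 \sqrt{6}}{2} \approx 6.1237$)
$l{\left(-8,-4 \right)} \left(\left(\left(33 - 19\right) - 24\right) + D\right) = \left(-7 + \frac{1}{-8}\right) \left(\left(\left(33 - 19\right) - 24\right) + \frac{5 \sqrt{6}}{2}\right) = \left(-7 - \frac{1}{8}\right) \left(\left(14 - 24\right) + \frac{5 \sqrt{6}}{2}\right) = - \frac{57 \left(-10 + \frac{5 \sqrt{6}}{2}\right)}{8} = \frac{285}{4} - \frac{285 \sqrt{6}}{16}$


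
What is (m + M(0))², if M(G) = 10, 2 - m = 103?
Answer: 8281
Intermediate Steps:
m = -101 (m = 2 - 1*103 = 2 - 103 = -101)
(m + M(0))² = (-101 + 10)² = (-91)² = 8281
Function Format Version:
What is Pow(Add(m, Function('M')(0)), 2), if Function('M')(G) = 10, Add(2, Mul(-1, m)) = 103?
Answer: 8281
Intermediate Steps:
m = -101 (m = Add(2, Mul(-1, 103)) = Add(2, -103) = -101)
Pow(Add(m, Function('M')(0)), 2) = Pow(Add(-101, 10), 2) = Pow(-91, 2) = 8281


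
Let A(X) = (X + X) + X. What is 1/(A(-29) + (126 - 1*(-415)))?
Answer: 1/454 ≈ 0.0022026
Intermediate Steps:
A(X) = 3*X (A(X) = 2*X + X = 3*X)
1/(A(-29) + (126 - 1*(-415))) = 1/(3*(-29) + (126 - 1*(-415))) = 1/(-87 + (126 + 415)) = 1/(-87 + 541) = 1/454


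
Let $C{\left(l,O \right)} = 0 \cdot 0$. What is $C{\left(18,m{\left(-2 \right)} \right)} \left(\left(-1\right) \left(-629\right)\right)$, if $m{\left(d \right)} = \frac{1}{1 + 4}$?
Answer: $0$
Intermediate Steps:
$m{\left(d \right)} = \frac{1}{5}$
$C{\left(l,O \right)} = 0$
$C{\left(18,m{\left(-2 \right)} \right)} \left(\left(-1\right) \left(-629\right)\right) = 0 \left(\left(-1\right) \left(-629\right)\right) = 0 \cdot 629 = 0$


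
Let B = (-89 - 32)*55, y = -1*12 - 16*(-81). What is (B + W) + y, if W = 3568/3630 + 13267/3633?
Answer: -3931694352/732655 ≈ -5366.4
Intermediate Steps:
y = 1284 (y = -12 + 1296 = 1284)
W = 3395653/732655 (W = 3568*(1/3630) + 13267*(1/3633) = 1784/1815 + 13267/3633 = 3395653/732655 ≈ 4.6347)
B = -6655 (B = -121*55 = -6655)
(B + W) + y = (-6655 + 3395653/732655) + 1284 = -4872423372/732655 + 1284 = -3931694352/732655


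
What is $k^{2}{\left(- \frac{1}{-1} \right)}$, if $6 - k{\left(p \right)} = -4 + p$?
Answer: $81$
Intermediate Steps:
$k{\left(p \right)} = 10 - p$ ($k{\left(p \right)} = 6 - \left(-4 + p\right) = 10 - p$)
$k^{2}{\left(- \frac{1}{-1} \right)} = \left(10 - - \frac{1}{-1}\right)^{2} = \left(10 - \left(-1\right) \left(-1\right)\right)^{2} = \left(10 - 1\right)^{2} = 9^{2} = 81$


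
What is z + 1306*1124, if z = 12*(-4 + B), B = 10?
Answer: 1468016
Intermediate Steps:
z = 72 (z = 12*(-4 + 10) = 12*6 = 72)
z + 1306*1124 = 72 + 1306*1124 = 72 + 1467944 = 1468016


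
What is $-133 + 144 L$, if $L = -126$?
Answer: $-18277$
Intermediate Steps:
$-133 + 144 L = -133 + 144 \left(-126\right) = -133 - 18144 = -18277$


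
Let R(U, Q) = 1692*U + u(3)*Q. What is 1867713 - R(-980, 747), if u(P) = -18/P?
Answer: 3530355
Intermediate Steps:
R(U, Q) = -6*Q + 1692*U (R(U, Q) = 1692*U + (-18/3)*Q = 1692*U + (-18*⅓)*Q = 1692*U - 6*Q = -6*Q + 1692*U)
1867713 - R(-980, 747) = 1867713 - (-6*747 + 1692*(-980)) = 1867713 - (-4482 - 1658160) = 1867713 - 1*(-1662642) = 1867713 + 1662642 = 3530355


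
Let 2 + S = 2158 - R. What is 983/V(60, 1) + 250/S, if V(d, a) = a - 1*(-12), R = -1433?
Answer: 3531237/46657 ≈ 75.685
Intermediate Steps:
V(d, a) = 12 + a (V(d, a) = a + 12 = 12 + a)
S = 3589 (S = -2 + (2158 - 1*(-1433)) = -2 + (2158 + 1433) = -2 + 3591 = 3589)
983/V(60, 1) + 250/S = 983/(12 + 1) + 250/3589 = 983/13 + 250*(1/3589) = 983*(1/13) + 250/3589 = 983/13 + 250/3589 = 3531237/46657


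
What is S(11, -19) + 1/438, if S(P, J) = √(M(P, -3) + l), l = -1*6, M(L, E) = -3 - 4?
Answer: 1/438 + I*√13 ≈ 0.0022831 + 3.6056*I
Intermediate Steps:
M(L, E) = -7
l = -6
S(P, J) = I*√13 (S(P, J) = √(-7 - 6) = √(-13) = I*√13)
S(11, -19) + 1/438 = I*√13 + 1/438 = 1/438 + I*√13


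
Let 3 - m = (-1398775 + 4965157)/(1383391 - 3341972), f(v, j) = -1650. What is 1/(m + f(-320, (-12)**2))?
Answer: -1958581/3222216525 ≈ -0.00060784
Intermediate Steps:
m = 9442125/1958581 (m = 3 - (-1398775 + 4965157)/(1383391 - 3341972) = 3 - 3566382/(-1958581) = 3 - 3566382*(-1)/1958581 = 3 - 1*(-3566382/1958581) = 3 + 3566382/1958581 = 9442125/1958581 ≈ 4.8209)
1/(m + f(-320, (-12)**2)) = 1/(9442125/1958581 - 1650) = 1/(-3222216525/1958581) = -1958581/3222216525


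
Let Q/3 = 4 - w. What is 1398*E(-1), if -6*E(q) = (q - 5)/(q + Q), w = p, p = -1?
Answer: 699/7 ≈ 99.857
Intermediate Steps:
w = -1
Q = 15 (Q = 3*(4 - 1*(-1)) = 3*(4 + 1) = 3*5 = 15)
E(q) = -(-5 + q)/(6*(15 + q)) (E(q) = -(q - 5)/(6*(q + 15)) = -(-5 + q)/(6*(15 + q)))
1398*E(-1) = 1398*((5 - 1*(-1))/(6*(15 - 1))) = 1398*((⅙)*(5 + 1)/14) = 1398*((⅙)*(1/14)*6) = 1398*(1/14) = 699/7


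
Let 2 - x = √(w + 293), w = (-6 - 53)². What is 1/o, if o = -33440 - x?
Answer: -16721/559181795 - √3774/1118363590 ≈ -2.9958e-5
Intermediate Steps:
w = 3481 (w = (-59)² = 3481)
x = 2 - √3774 (x = 2 - √(3481 + 293) = 2 - √3774 ≈ -59.433)
o = -33442 + √3774 (o = -33440 - (2 - √3774) = -33440 + (-2 + √3774) = -33442 + √3774 ≈ -33381.)
1/o = 1/(-33442 + √3774)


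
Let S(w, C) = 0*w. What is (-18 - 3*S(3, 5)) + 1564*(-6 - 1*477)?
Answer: -755430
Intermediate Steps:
S(w, C) = 0
(-18 - 3*S(3, 5)) + 1564*(-6 - 1*477) = (-18 - 3*0) + 1564*(-6 - 1*477) = (-18 + 0) + 1564*(-6 - 477) = -18 + 1564*(-483) = -18 - 755412 = -755430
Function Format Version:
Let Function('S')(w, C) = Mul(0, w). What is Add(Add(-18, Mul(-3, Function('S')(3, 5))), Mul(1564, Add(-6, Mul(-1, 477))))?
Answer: -755430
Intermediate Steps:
Function('S')(w, C) = 0
Add(Add(-18, Mul(-3, Function('S')(3, 5))), Mul(1564, Add(-6, Mul(-1, 477)))) = Add(Add(-18, Mul(-3, 0)), Mul(1564, Add(-6, Mul(-1, 477)))) = Add(Add(-18, 0), Mul(1564, Add(-6, -477))) = Add(-18, Mul(1564, -483)) = Add(-18, -755412) = -755430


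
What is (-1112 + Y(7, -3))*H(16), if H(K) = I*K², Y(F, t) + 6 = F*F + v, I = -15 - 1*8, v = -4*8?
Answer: 6482688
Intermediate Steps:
v = -32 (v = -1*32 = -32)
I = -23 (I = -15 - 8 = -23)
Y(F, t) = -38 + F² (Y(F, t) = -6 + (F*F - 32) = -6 + (F² - 32) = -6 + (-32 + F²) = -38 + F²)
H(K) = -23*K²
(-1112 + Y(7, -3))*H(16) = (-1112 + (-38 + 7²))*(-23*16²) = (-1112 + (-38 + 49))*(-23*256) = (-1112 + 11)*(-5888) = -1101*(-5888) = 6482688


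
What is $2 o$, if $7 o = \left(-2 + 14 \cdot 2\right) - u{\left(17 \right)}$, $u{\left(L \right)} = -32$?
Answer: $\frac{116}{7} \approx 16.571$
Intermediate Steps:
$o = \frac{58}{7}$ ($o = \frac{\left(-2 + 14 \cdot 2\right) - -32}{7} = \frac{\left(-2 + 28\right) + 32}{7} = \frac{26 + 32}{7} = \frac{1}{7} \cdot 58 = \frac{58}{7} \approx 8.2857$)
$2 o = 2 \cdot \frac{58}{7} = \frac{116}{7}$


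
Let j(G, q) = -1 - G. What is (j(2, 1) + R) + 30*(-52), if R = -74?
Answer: -1637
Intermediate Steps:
(j(2, 1) + R) + 30*(-52) = ((-1 - 1*2) - 74) + 30*(-52) = ((-1 - 2) - 74) - 1560 = (-3 - 74) - 1560 = -77 - 1560 = -1637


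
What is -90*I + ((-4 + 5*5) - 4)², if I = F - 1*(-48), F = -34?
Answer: -971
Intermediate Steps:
I = 14 (I = -34 - 1*(-48) = -34 + 48 = 14)
-90*I + ((-4 + 5*5) - 4)² = -90*14 + ((-4 + 5*5) - 4)² = -1260 + ((-4 + 25) - 4)² = -1260 + (21 - 4)² = -1260 + 17² = -1260 + 289 = -971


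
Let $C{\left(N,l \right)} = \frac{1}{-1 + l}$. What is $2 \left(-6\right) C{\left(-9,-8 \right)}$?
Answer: $\frac{4}{3} \approx 1.3333$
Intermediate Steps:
$2 \left(-6\right) C{\left(-9,-8 \right)} = \frac{2 \left(-6\right)}{-1 - 8} = - \frac{12}{-9} = \left(-12\right) \left(- \frac{1}{9}\right) = \frac{4}{3}$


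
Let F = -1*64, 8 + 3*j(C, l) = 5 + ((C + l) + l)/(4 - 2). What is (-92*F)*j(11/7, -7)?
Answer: -126592/7 ≈ -18085.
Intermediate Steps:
j(C, l) = -1 + l/3 + C/6 (j(C, l) = -8/3 + (5 + ((C + l) + l)/(4 - 2))/3 = -8/3 + (5 + (C + 2*l)/2)/3 = -8/3 + (5 + (C + 2*l)*(½))/3 = -8/3 + (5 + (l + C/2))/3 = -8/3 + (5 + l + C/2)/3 = -8/3 + (5/3 + l/3 + C/6) = -1 + l/3 + C/6)
F = -64
(-92*F)*j(11/7, -7) = (-92*(-64))*(-1 + (⅓)*(-7) + (11/7)/6) = 5888*(-1 - 7/3 + (11*(⅐))/6) = 5888*(-1 - 7/3 + (⅙)*(11/7)) = 5888*(-1 - 7/3 + 11/42) = 5888*(-43/14) = -126592/7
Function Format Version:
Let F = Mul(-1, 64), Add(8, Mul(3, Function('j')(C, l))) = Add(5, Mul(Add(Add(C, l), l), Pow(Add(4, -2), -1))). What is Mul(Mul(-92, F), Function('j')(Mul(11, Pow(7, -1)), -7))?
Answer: Rational(-126592, 7) ≈ -18085.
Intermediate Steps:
Function('j')(C, l) = Add(-1, Mul(Rational(1, 3), l), Mul(Rational(1, 6), C)) (Function('j')(C, l) = Add(Rational(-8, 3), Mul(Rational(1, 3), Add(5, Mul(Add(Add(C, l), l), Pow(Add(4, -2), -1))))) = Add(Rational(-8, 3), Mul(Rational(1, 3), Add(5, Mul(Add(C, Mul(2, l)), Pow(2, -1))))) = Add(Rational(-8, 3), Mul(Rational(1, 3), Add(5, Mul(Add(C, Mul(2, l)), Rational(1, 2))))) = Add(Rational(-8, 3), Mul(Rational(1, 3), Add(5, Add(l, Mul(Rational(1, 2), C))))) = Add(Rational(-8, 3), Mul(Rational(1, 3), Add(5, l, Mul(Rational(1, 2), C)))) = Add(Rational(-8, 3), Add(Rational(5, 3), Mul(Rational(1, 3), l), Mul(Rational(1, 6), C))) = Add(-1, Mul(Rational(1, 3), l), Mul(Rational(1, 6), C)))
F = -64
Mul(Mul(-92, F), Function('j')(Mul(11, Pow(7, -1)), -7)) = Mul(Mul(-92, -64), Add(-1, Mul(Rational(1, 3), -7), Mul(Rational(1, 6), Mul(11, Pow(7, -1))))) = Mul(5888, Add(-1, Rational(-7, 3), Mul(Rational(1, 6), Mul(11, Rational(1, 7))))) = Mul(5888, Add(-1, Rational(-7, 3), Mul(Rational(1, 6), Rational(11, 7)))) = Mul(5888, Add(-1, Rational(-7, 3), Rational(11, 42))) = Mul(5888, Rational(-43, 14)) = Rational(-126592, 7)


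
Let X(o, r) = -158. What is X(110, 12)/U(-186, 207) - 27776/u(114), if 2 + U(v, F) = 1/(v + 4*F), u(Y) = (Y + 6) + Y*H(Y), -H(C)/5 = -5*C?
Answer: 8233273028/104250165 ≈ 78.976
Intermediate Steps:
H(C) = 25*C (H(C) = -(-25)*C = 25*C)
u(Y) = 6 + Y + 25*Y**2 (u(Y) = (Y + 6) + Y*(25*Y) = (6 + Y) + 25*Y**2 = 6 + Y + 25*Y**2)
U(v, F) = -2 + 1/(v + 4*F)
X(110, 12)/U(-186, 207) - 27776/u(114) = -158*(-186 + 4*207)/(1 - 8*207 - 2*(-186)) - 27776/(6 + 114 + 25*114**2) = -158*(-186 + 828)/(1 - 1656 + 372) - 27776/(6 + 114 + 25*12996) = -158/(-1283/642) - 27776/(6 + 114 + 324900) = -158/((1/642)*(-1283)) - 27776/325020 = -158/(-1283/642) - 27776*1/325020 = -158*(-642/1283) - 6944/81255 = 101436/1283 - 6944/81255 = 8233273028/104250165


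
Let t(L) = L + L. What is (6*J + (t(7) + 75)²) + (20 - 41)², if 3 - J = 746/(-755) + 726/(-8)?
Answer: 13484947/1510 ≈ 8930.4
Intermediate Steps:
t(L) = 2*L
J = 286109/3020 (J = 3 - (746/(-755) + 726/(-8)) = 3 - (746*(-1/755) + 726*(-⅛)) = 3 - (-746/755 - 363/4) = 3 - 1*(-277049/3020) = 3 + 277049/3020 = 286109/3020 ≈ 94.738)
(6*J + (t(7) + 75)²) + (20 - 41)² = (6*(286109/3020) + (2*7 + 75)²) + (20 - 41)² = (858327/1510 + (14 + 75)²) + (-21)² = (858327/1510 + 89²) + 441 = (858327/1510 + 7921) + 441 = 12819037/1510 + 441 = 13484947/1510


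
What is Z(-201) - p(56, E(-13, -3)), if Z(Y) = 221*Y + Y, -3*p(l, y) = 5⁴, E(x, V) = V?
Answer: -133241/3 ≈ -44414.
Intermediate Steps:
p(l, y) = -625/3 (p(l, y) = -⅓*5⁴ = -⅓*625 = -625/3)
Z(Y) = 222*Y
Z(-201) - p(56, E(-13, -3)) = 222*(-201) - 1*(-625/3) = -44622 + 625/3 = -133241/3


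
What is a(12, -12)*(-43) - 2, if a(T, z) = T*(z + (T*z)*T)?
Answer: 897838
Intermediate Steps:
a(T, z) = T*(z + z*T²)
a(12, -12)*(-43) - 2 = (12*(-12)*(1 + 12²))*(-43) - 2 = (12*(-12)*(1 + 144))*(-43) - 2 = (12*(-12)*145)*(-43) - 2 = -20880*(-43) - 2 = 897840 - 2 = 897838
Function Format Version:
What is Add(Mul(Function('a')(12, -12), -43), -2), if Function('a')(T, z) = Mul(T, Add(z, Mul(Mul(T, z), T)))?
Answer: 897838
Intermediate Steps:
Function('a')(T, z) = Mul(T, Add(z, Mul(z, Pow(T, 2))))
Add(Mul(Function('a')(12, -12), -43), -2) = Add(Mul(Mul(12, -12, Add(1, Pow(12, 2))), -43), -2) = Add(Mul(Mul(12, -12, Add(1, 144)), -43), -2) = Add(Mul(Mul(12, -12, 145), -43), -2) = Add(Mul(-20880, -43), -2) = Add(897840, -2) = 897838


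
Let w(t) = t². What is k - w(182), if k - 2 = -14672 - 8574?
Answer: -56368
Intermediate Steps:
k = -23244 (k = 2 + (-14672 - 8574) = 2 - 23246 = -23244)
k - w(182) = -23244 - 1*182² = -23244 - 1*33124 = -23244 - 33124 = -56368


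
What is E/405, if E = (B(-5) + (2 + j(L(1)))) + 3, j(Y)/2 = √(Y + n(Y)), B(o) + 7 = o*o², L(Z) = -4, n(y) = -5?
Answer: -127/405 + 2*I/135 ≈ -0.31358 + 0.014815*I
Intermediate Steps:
B(o) = -7 + o³ (B(o) = -7 + o*o² = -7 + o³)
j(Y) = 2*√(-5 + Y) (j(Y) = 2*√(Y - 5) = 2*√(-5 + Y))
E = -127 + 6*I (E = ((-7 + (-5)³) + (2 + 2*√(-5 - 4))) + 3 = ((-7 - 125) + (2 + 2*√(-9))) + 3 = (-132 + (2 + 2*(3*I))) + 3 = (-132 + (2 + 6*I)) + 3 = (-130 + 6*I) + 3 = -127 + 6*I ≈ -127.0 + 6.0*I)
E/405 = (-127 + 6*I)/405 = -127/405 + 2*I/135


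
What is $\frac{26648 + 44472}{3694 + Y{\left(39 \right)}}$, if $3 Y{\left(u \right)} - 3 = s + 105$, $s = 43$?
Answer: $\frac{213360}{11233} \approx 18.994$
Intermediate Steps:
$Y{\left(u \right)} = \frac{151}{3}$ ($Y{\left(u \right)} = 1 + \frac{43 + 105}{3} = 1 + \frac{1}{3} \cdot 148 = 1 + \frac{148}{3} = \frac{151}{3}$)
$\frac{26648 + 44472}{3694 + Y{\left(39 \right)}} = \frac{26648 + 44472}{3694 + \frac{151}{3}} = \frac{71120}{\frac{11233}{3}} = 71120 \cdot \frac{3}{11233} = \frac{213360}{11233}$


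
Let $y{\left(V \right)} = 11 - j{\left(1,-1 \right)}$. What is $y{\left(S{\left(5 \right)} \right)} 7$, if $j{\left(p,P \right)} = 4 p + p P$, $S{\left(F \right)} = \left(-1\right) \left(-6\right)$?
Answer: $56$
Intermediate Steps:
$S{\left(F \right)} = 6$
$j{\left(p,P \right)} = 4 p + P p$
$y{\left(V \right)} = 8$ ($y{\left(V \right)} = 11 - 1 \left(4 - 1\right) = 11 - 1 \cdot 3 = 11 - 3 = 8$)
$y{\left(S{\left(5 \right)} \right)} 7 = 8 \cdot 7 = 56$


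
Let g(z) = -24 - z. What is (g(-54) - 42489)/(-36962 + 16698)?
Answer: 42459/20264 ≈ 2.0953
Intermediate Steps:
(g(-54) - 42489)/(-36962 + 16698) = ((-24 - 1*(-54)) - 42489)/(-36962 + 16698) = ((-24 + 54) - 42489)/(-20264) = (30 - 42489)*(-1/20264) = -42459*(-1/20264) = 42459/20264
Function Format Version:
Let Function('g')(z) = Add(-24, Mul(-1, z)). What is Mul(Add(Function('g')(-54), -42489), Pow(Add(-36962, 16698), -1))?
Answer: Rational(42459, 20264) ≈ 2.0953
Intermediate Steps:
Mul(Add(Function('g')(-54), -42489), Pow(Add(-36962, 16698), -1)) = Mul(Add(Add(-24, Mul(-1, -54)), -42489), Pow(Add(-36962, 16698), -1)) = Mul(Add(Add(-24, 54), -42489), Pow(-20264, -1)) = Mul(Add(30, -42489), Rational(-1, 20264)) = Mul(-42459, Rational(-1, 20264)) = Rational(42459, 20264)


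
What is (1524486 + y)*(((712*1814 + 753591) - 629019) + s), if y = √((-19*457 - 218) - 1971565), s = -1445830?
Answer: -45261989340 - 29690*I*√1980466 ≈ -4.5262e+10 - 4.1782e+7*I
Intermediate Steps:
y = I*√1980466 (y = √((-8683 - 218) - 1971565) = √(-8901 - 1971565) = √(-1980466) = I*√1980466 ≈ 1407.3*I)
(1524486 + y)*(((712*1814 + 753591) - 629019) + s) = (1524486 + I*√1980466)*(((712*1814 + 753591) - 629019) - 1445830) = (1524486 + I*√1980466)*(((1291568 + 753591) - 629019) - 1445830) = (1524486 + I*√1980466)*((2045159 - 629019) - 1445830) = (1524486 + I*√1980466)*(1416140 - 1445830) = (1524486 + I*√1980466)*(-29690) = -45261989340 - 29690*I*√1980466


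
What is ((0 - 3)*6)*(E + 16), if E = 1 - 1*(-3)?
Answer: -360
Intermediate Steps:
E = 4 (E = 1 + 3 = 4)
((0 - 3)*6)*(E + 16) = ((0 - 3)*6)*(4 + 16) = -3*6*20 = -18*20 = -360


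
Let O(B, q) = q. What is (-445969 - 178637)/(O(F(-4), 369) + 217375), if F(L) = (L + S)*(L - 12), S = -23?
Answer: -312303/108872 ≈ -2.8685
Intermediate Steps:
F(L) = (-23 + L)*(-12 + L) (F(L) = (L - 23)*(L - 12) = (-23 + L)*(-12 + L))
(-445969 - 178637)/(O(F(-4), 369) + 217375) = (-445969 - 178637)/(369 + 217375) = -624606/217744 = -624606*1/217744 = -312303/108872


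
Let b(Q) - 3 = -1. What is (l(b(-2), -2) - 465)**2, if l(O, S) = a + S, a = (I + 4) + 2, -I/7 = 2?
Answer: 225625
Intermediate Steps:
b(Q) = 2 (b(Q) = 3 - 1 = 2)
I = -14 (I = -7*2 = -14)
a = -8 (a = (-14 + 4) + 2 = -10 + 2 = -8)
l(O, S) = -8 + S
(l(b(-2), -2) - 465)**2 = ((-8 - 2) - 465)**2 = (-10 - 465)**2 = (-475)**2 = 225625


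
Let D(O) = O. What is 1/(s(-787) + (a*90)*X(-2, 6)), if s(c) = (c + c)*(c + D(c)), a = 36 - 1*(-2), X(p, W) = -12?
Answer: 1/2436436 ≈ 4.1044e-7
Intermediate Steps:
a = 38 (a = 36 + 2 = 38)
s(c) = 4*c**2 (s(c) = (c + c)*(c + c) = (2*c)*(2*c) = 4*c**2)
1/(s(-787) + (a*90)*X(-2, 6)) = 1/(4*(-787)**2 + (38*90)*(-12)) = 1/(4*619369 + 3420*(-12)) = 1/(2477476 - 41040) = 1/2436436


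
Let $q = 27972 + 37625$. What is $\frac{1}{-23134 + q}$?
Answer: $\frac{1}{42463} \approx 2.355 \cdot 10^{-5}$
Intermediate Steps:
$q = 65597$
$\frac{1}{-23134 + q} = \frac{1}{-23134 + 65597} = \frac{1}{42463}$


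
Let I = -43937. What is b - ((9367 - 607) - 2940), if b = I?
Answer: -49757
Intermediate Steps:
b = -43937
b - ((9367 - 607) - 2940) = -43937 - ((9367 - 607) - 2940) = -43937 - (8760 - 2940) = -43937 - 1*5820 = -43937 - 5820 = -49757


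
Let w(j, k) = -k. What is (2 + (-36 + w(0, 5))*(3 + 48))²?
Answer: 4363921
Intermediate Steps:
(2 + (-36 + w(0, 5))*(3 + 48))² = (2 + (-36 - 1*5)*(3 + 48))² = (2 + (-36 - 5)*51)² = (2 - 41*51)² = (2 - 2091)² = (-2089)² = 4363921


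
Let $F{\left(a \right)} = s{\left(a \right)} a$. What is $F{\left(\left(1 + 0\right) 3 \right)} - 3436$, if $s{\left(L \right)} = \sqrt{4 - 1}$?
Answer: $-3436 + 3 \sqrt{3} \approx -3430.8$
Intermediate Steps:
$s{\left(L \right)} = \sqrt{3}$
$F{\left(a \right)} = a \sqrt{3}$ ($F{\left(a \right)} = \sqrt{3} a = a \sqrt{3}$)
$F{\left(\left(1 + 0\right) 3 \right)} - 3436 = \left(1 + 0\right) 3 \sqrt{3} - 3436 = 1 \cdot 3 \sqrt{3} - 3436 = 3 \sqrt{3} - 3436 = -3436 + 3 \sqrt{3}$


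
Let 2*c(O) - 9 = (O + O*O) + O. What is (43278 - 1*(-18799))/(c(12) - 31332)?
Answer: -124154/62487 ≈ -1.9869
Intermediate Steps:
c(O) = 9/2 + O + O²/2 (c(O) = 9/2 + ((O + O*O) + O)/2 = 9/2 + ((O + O²) + O)/2 = 9/2 + (O² + 2*O)/2 = 9/2 + (O + O²/2) = 9/2 + O + O²/2)
(43278 - 1*(-18799))/(c(12) - 31332) = (43278 - 1*(-18799))/((9/2 + 12 + (½)*12²) - 31332) = (43278 + 18799)/((9/2 + 12 + (½)*144) - 31332) = 62077/((9/2 + 12 + 72) - 31332) = 62077/(177/2 - 31332) = 62077/(-62487/2) = 62077*(-2/62487) = -124154/62487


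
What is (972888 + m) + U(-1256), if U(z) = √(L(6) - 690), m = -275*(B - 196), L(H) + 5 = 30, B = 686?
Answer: 838138 + I*√665 ≈ 8.3814e+5 + 25.788*I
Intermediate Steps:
L(H) = 25 (L(H) = -5 + 30 = 25)
m = -134750 (m = -275*(686 - 196) = -275*490 = -134750)
U(z) = I*√665 (U(z) = √(25 - 690) = √(-665) = I*√665)
(972888 + m) + U(-1256) = (972888 - 134750) + I*√665 = 838138 + I*√665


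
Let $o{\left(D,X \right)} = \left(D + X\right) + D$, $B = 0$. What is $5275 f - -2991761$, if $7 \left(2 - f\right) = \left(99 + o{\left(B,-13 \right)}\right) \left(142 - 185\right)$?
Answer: $\frac{40523127}{7} \approx 5.789 \cdot 10^{6}$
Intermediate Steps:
$o{\left(D,X \right)} = X + 2 D$
$f = \frac{3712}{7}$ ($f = 2 - \frac{\left(99 + \left(-13 + 2 \cdot 0\right)\right) \left(142 - 185\right)}{7} = 2 - \frac{\left(99 + \left(-13 + 0\right)\right) \left(-43\right)}{7} = 2 - \frac{\left(99 - 13\right) \left(-43\right)}{7} = 2 - \frac{86 \left(-43\right)}{7} = 2 - - \frac{3698}{7} = 2 + \frac{3698}{7} = \frac{3712}{7} \approx 530.29$)
$5275 f - -2991761 = 5275 \cdot \frac{3712}{7} - -2991761 = \frac{19580800}{7} + 2991761 = \frac{40523127}{7}$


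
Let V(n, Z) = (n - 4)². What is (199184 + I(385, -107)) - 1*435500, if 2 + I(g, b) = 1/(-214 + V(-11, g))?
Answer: -2599497/11 ≈ -2.3632e+5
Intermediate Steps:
V(n, Z) = (-4 + n)²
I(g, b) = -21/11 (I(g, b) = -2 + 1/(-214 + (-4 - 11)²) = -2 + 1/(-214 + (-15)²) = -2 + 1/(-214 + 225) = -2 + 1/11 = -21/11)
(199184 + I(385, -107)) - 1*435500 = (199184 - 21/11) - 1*435500 = 2191003/11 - 435500 = -2599497/11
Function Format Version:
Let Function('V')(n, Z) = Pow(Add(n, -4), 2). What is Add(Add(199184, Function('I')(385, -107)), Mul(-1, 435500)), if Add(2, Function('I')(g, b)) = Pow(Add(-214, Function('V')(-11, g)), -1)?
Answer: Rational(-2599497, 11) ≈ -2.3632e+5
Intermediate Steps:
Function('V')(n, Z) = Pow(Add(-4, n), 2)
Function('I')(g, b) = Rational(-21, 11) (Function('I')(g, b) = Add(-2, Pow(Add(-214, Pow(Add(-4, -11), 2)), -1)) = Add(-2, Pow(Add(-214, Pow(-15, 2)), -1)) = Add(-2, Pow(Add(-214, 225), -1)) = Add(-2, Pow(11, -1)) = Add(-2, Rational(1, 11)) = Rational(-21, 11))
Add(Add(199184, Function('I')(385, -107)), Mul(-1, 435500)) = Add(Add(199184, Rational(-21, 11)), Mul(-1, 435500)) = Add(Rational(2191003, 11), -435500) = Rational(-2599497, 11)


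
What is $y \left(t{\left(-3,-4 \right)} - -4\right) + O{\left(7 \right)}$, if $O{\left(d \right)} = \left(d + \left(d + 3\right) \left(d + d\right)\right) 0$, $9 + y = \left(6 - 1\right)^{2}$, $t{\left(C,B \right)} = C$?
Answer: $16$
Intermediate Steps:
$y = 16$ ($y = -9 + \left(6 - 1\right)^{2} = -9 + 5^{2} = -9 + 25 = 16$)
$O{\left(d \right)} = 0$ ($O{\left(d \right)} = \left(d + \left(3 + d\right) 2 d\right) 0 = \left(d + 2 d \left(3 + d\right)\right) 0 = 0$)
$y \left(t{\left(-3,-4 \right)} - -4\right) + O{\left(7 \right)} = 16 \left(-3 - -4\right) + 0 = 16 \left(-3 + 4\right) + 0 = 16 \cdot 1 + 0 = 16 + 0 = 16$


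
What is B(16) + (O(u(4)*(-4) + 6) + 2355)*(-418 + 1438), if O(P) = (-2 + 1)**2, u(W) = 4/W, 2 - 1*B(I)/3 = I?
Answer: 2403078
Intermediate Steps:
B(I) = 6 - 3*I
O(P) = 1 (O(P) = (-1)**2 = 1)
B(16) + (O(u(4)*(-4) + 6) + 2355)*(-418 + 1438) = (6 - 3*16) + (1 + 2355)*(-418 + 1438) = (6 - 48) + 2356*1020 = -42 + 2403120 = 2403078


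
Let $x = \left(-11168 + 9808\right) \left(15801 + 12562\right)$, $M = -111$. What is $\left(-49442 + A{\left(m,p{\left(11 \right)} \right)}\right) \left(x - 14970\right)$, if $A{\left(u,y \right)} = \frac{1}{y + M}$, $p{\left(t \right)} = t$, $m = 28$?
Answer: $\frac{3815800838373}{2} \approx 1.9079 \cdot 10^{12}$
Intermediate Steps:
$A{\left(u,y \right)} = \frac{1}{-111 + y}$ ($A{\left(u,y \right)} = \frac{1}{y - 111} = \frac{1}{-111 + y}$)
$x = -38573680$ ($x = \left(-1360\right) 28363 = -38573680$)
$\left(-49442 + A{\left(m,p{\left(11 \right)} \right)}\right) \left(x - 14970\right) = \left(-49442 + \frac{1}{-111 + 11}\right) \left(-38573680 - 14970\right) = \left(-49442 + \frac{1}{-100}\right) \left(-38588650\right) = \left(-49442 - \frac{1}{100}\right) \left(-38588650\right) = \left(- \frac{4944201}{100}\right) \left(-38588650\right) = \frac{3815800838373}{2}$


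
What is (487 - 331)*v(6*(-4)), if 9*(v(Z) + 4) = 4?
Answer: -1664/3 ≈ -554.67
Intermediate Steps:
v(Z) = -32/9 (v(Z) = -4 + (⅑)*4 = -4 + 4/9 = -32/9)
(487 - 331)*v(6*(-4)) = (487 - 331)*(-32/9) = 156*(-32/9) = -1664/3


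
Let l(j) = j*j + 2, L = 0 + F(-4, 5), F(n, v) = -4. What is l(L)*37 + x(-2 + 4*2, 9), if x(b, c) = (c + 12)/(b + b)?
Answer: 2671/4 ≈ 667.75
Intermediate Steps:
L = -4 (L = 0 - 4 = -4)
x(b, c) = (12 + c)/(2*b) (x(b, c) = (12 + c)/((2*b)) = (12 + c)*(1/(2*b)) = (12 + c)/(2*b))
l(j) = 2 + j² (l(j) = j² + 2 = 2 + j²)
l(L)*37 + x(-2 + 4*2, 9) = (2 + (-4)²)*37 + (12 + 9)/(2*(-2 + 4*2)) = (2 + 16)*37 + (½)*21/(-2 + 8) = 18*37 + (½)*21/6 = 666 + (½)*(⅙)*21 = 666 + 7/4 = 2671/4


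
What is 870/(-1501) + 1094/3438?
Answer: -674483/2580219 ≈ -0.26141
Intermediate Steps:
870/(-1501) + 1094/3438 = 870*(-1/1501) + 1094*(1/3438) = -870/1501 + 547/1719 = -674483/2580219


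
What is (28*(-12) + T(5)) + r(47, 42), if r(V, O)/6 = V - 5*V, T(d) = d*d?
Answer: -1439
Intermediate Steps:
T(d) = d²
r(V, O) = -24*V (r(V, O) = 6*(V - 5*V) = 6*(-4*V) = -24*V)
(28*(-12) + T(5)) + r(47, 42) = (28*(-12) + 5²) - 24*47 = (-336 + 25) - 1128 = -311 - 1128 = -1439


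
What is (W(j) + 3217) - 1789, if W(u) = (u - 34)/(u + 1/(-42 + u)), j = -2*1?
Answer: 128676/89 ≈ 1445.8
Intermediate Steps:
j = -2
W(u) = (-34 + u)/(u + 1/(-42 + u))
(W(j) + 3217) - 1789 = ((1428 + (-2)² - 76*(-2))/(1 + (-2)² - 42*(-2)) + 3217) - 1789 = ((1428 + 4 + 152)/(1 + 4 + 84) + 3217) - 1789 = (1584/89 + 3217) - 1789 = 287897/89 - 1789 = 128676/89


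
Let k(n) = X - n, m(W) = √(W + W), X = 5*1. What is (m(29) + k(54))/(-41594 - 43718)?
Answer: 49/85312 - √58/85312 ≈ 0.00048509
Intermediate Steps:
X = 5
m(W) = √2*√W (m(W) = √(2*W) = √2*√W)
k(n) = 5 - n
(m(29) + k(54))/(-41594 - 43718) = (√2*√29 + (5 - 1*54))/(-41594 - 43718) = (√58 + (5 - 54))/(-85312) = (√58 - 49)*(-1/85312) = (-49 + √58)*(-1/85312) = 49/85312 - √58/85312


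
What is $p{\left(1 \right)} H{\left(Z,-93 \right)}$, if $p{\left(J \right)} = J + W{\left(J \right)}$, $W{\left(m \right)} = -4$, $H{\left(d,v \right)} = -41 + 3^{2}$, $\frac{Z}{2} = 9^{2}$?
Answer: $96$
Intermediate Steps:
$Z = 162$ ($Z = 2 \cdot 9^{2} = 2 \cdot 81 = 162$)
$H{\left(d,v \right)} = -32$ ($H{\left(d,v \right)} = -41 + 9 = -32$)
$p{\left(J \right)} = -4 + J$ ($p{\left(J \right)} = J - 4 = -4 + J$)
$p{\left(1 \right)} H{\left(Z,-93 \right)} = \left(-4 + 1\right) \left(-32\right) = \left(-3\right) \left(-32\right) = 96$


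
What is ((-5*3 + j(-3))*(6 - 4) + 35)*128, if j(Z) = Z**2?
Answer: 2944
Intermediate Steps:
((-5*3 + j(-3))*(6 - 4) + 35)*128 = ((-5*3 + (-3)**2)*(6 - 4) + 35)*128 = ((-15 + 9)*2 + 35)*128 = (-6*2 + 35)*128 = (-12 + 35)*128 = 23*128 = 2944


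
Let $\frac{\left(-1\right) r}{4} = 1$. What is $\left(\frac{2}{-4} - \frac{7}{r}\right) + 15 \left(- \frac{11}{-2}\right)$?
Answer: $\frac{335}{4} \approx 83.75$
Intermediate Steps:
$r = -4$ ($r = \left(-4\right) 1 = -4$)
$\left(\frac{2}{-4} - \frac{7}{r}\right) + 15 \left(- \frac{11}{-2}\right) = \left(\frac{2}{-4} - \frac{7}{-4}\right) + 15 \left(- \frac{11}{-2}\right) = \left(2 \left(- \frac{1}{4}\right) - - \frac{7}{4}\right) + 15 \left(\left(-11\right) \left(- \frac{1}{2}\right)\right) = \left(- \frac{1}{2} + \frac{7}{4}\right) + 15 \cdot \frac{11}{2} = \frac{5}{4} + \frac{165}{2} = \frac{335}{4}$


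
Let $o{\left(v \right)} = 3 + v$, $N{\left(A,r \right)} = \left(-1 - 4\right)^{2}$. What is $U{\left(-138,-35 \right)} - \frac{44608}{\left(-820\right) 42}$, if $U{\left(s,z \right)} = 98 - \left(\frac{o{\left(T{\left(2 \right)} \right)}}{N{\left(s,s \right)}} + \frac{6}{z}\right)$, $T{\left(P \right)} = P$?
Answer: $\frac{1489}{15} \approx 99.267$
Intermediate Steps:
$N{\left(A,r \right)} = 25$ ($N{\left(A,r \right)} = \left(-5\right)^{2} = 25$)
$U{\left(s,z \right)} = \frac{489}{5} - \frac{6}{z}$ ($U{\left(s,z \right)} = 98 - \left(\frac{3 + 2}{25} + \frac{6}{z}\right) = 98 - \left(5 \cdot \frac{1}{25} + \frac{6}{z}\right) = 98 - \left(\frac{1}{5} + \frac{6}{z}\right) = \frac{489}{5} - \frac{6}{z}$)
$U{\left(-138,-35 \right)} - \frac{44608}{\left(-820\right) 42} = \left(\frac{489}{5} - \frac{6}{-35}\right) - \frac{44608}{\left(-820\right) 42} = \left(\frac{489}{5} - - \frac{6}{35}\right) - \frac{44608}{-34440} = \left(\frac{489}{5} + \frac{6}{35}\right) - - \frac{136}{105} = \frac{3429}{35} + \frac{136}{105} = \frac{1489}{15}$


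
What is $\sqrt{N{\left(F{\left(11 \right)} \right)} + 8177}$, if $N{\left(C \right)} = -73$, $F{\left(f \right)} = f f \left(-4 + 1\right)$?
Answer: $2 \sqrt{2026} \approx 90.022$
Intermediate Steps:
$F{\left(f \right)} = - 3 f^{2}$ ($F{\left(f \right)} = f^{2} \left(-3\right) = - 3 f^{2}$)
$\sqrt{N{\left(F{\left(11 \right)} \right)} + 8177} = \sqrt{-73 + 8177} = \sqrt{8104} = 2 \sqrt{2026}$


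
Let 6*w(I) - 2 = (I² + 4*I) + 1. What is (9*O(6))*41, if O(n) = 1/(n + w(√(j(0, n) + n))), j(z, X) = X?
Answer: 37638/803 - 5904*√3/803 ≈ 34.137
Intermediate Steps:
w(I) = ½ + I²/6 + 2*I/3 (w(I) = ⅓ + ((I² + 4*I) + 1)/6 = ⅓ + (1 + I² + 4*I)/6 = ⅓ + (⅙ + I²/6 + 2*I/3) = ½ + I²/6 + 2*I/3)
O(n) = 1/(½ + 4*n/3 + 2*√2*√n/3) (O(n) = 1/(n + (½ + (√(n + n))²/6 + 2*√(n + n)/3)) = 1/(n + (½ + (√(2*n))²/6 + 2*√(2*n)/3)) = 1/(n + (½ + (√2*√n)²/6 + 2*(√2*√n)/3)) = 1/(n + (½ + (2*n)/6 + 2*√2*√n/3)) = 1/(n + (½ + n/3 + 2*√2*√n/3)) = 1/(½ + 4*n/3 + 2*√2*√n/3))
(9*O(6))*41 = (9*(6/(3 + 8*6 + 4*√2*√6)))*41 = (9*(6/(3 + 48 + 8*√3)))*41 = (9*(6/(51 + 8*√3)))*41 = (54/(51 + 8*√3))*41 = 2214/(51 + 8*√3)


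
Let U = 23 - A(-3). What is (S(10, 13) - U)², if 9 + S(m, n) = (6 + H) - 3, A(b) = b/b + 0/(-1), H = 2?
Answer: 676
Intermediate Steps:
A(b) = 1 (A(b) = 1 + 0*(-1) = 1 + 0 = 1)
S(m, n) = -4 (S(m, n) = -9 + ((6 + 2) - 3) = -9 + (8 - 3) = -9 + 5 = -4)
U = 22 (U = 23 - 1*1 = 23 - 1 = 22)
(S(10, 13) - U)² = (-4 - 1*22)² = (-4 - 22)² = (-26)² = 676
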